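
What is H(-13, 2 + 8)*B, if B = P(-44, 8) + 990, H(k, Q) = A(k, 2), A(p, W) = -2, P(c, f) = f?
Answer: -1996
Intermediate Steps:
H(k, Q) = -2
B = 998 (B = 8 + 990 = 998)
H(-13, 2 + 8)*B = -2*998 = -1996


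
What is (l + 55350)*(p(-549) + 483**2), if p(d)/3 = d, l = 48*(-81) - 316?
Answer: 11847561732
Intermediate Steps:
l = -4204 (l = -3888 - 316 = -4204)
p(d) = 3*d
(l + 55350)*(p(-549) + 483**2) = (-4204 + 55350)*(3*(-549) + 483**2) = 51146*(-1647 + 233289) = 51146*231642 = 11847561732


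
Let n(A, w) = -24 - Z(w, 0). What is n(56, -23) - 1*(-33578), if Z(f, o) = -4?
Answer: 33558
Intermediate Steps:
n(A, w) = -20 (n(A, w) = -24 - 1*(-4) = -24 + 4 = -20)
n(56, -23) - 1*(-33578) = -20 - 1*(-33578) = -20 + 33578 = 33558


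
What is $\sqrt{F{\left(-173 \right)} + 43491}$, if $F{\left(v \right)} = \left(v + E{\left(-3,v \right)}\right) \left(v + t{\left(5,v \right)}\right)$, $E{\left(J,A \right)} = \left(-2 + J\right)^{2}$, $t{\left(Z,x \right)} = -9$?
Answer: $\sqrt{70427} \approx 265.38$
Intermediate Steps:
$F{\left(v \right)} = \left(-9 + v\right) \left(25 + v\right)$ ($F{\left(v \right)} = \left(v + \left(-2 - 3\right)^{2}\right) \left(v - 9\right) = \left(v + \left(-5\right)^{2}\right) \left(-9 + v\right) = \left(v + 25\right) \left(-9 + v\right) = \left(25 + v\right) \left(-9 + v\right) = \left(-9 + v\right) \left(25 + v\right)$)
$\sqrt{F{\left(-173 \right)} + 43491} = \sqrt{\left(-225 + \left(-173\right)^{2} + 16 \left(-173\right)\right) + 43491} = \sqrt{\left(-225 + 29929 - 2768\right) + 43491} = \sqrt{26936 + 43491} = \sqrt{70427}$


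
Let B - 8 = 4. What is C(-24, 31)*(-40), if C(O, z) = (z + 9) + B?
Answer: -2080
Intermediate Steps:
B = 12 (B = 8 + 4 = 12)
C(O, z) = 21 + z (C(O, z) = (z + 9) + 12 = (9 + z) + 12 = 21 + z)
C(-24, 31)*(-40) = (21 + 31)*(-40) = 52*(-40) = -2080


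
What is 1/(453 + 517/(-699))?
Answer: 699/316130 ≈ 0.0022111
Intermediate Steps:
1/(453 + 517/(-699)) = 1/(453 + 517*(-1/699)) = 1/(453 - 517/699) = 1/(316130/699) = 699/316130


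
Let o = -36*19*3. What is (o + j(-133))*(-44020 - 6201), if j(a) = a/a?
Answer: 103003271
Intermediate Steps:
o = -2052 (o = -684*3 = -2052)
j(a) = 1
(o + j(-133))*(-44020 - 6201) = (-2052 + 1)*(-44020 - 6201) = -2051*(-50221) = 103003271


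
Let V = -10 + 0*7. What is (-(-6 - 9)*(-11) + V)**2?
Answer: 30625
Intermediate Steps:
V = -10 (V = -10 + 0 = -10)
(-(-6 - 9)*(-11) + V)**2 = (-(-6 - 9)*(-11) - 10)**2 = (-(-15)*(-11) - 10)**2 = (-1*165 - 10)**2 = (-165 - 10)**2 = (-175)**2 = 30625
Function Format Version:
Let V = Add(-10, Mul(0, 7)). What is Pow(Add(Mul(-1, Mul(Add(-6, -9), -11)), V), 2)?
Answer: 30625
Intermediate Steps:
V = -10 (V = Add(-10, 0) = -10)
Pow(Add(Mul(-1, Mul(Add(-6, -9), -11)), V), 2) = Pow(Add(Mul(-1, Mul(Add(-6, -9), -11)), -10), 2) = Pow(Add(Mul(-1, Mul(-15, -11)), -10), 2) = Pow(Add(Mul(-1, 165), -10), 2) = Pow(Add(-165, -10), 2) = Pow(-175, 2) = 30625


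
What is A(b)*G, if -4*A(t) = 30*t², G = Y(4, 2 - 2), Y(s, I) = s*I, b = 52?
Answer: 0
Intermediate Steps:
Y(s, I) = I*s
G = 0 (G = (2 - 2)*4 = 0*4 = 0)
A(t) = -15*t²/2
A(b)*G = -15/2*52²*0 = -15/2*2704*0 = -20280*0 = 0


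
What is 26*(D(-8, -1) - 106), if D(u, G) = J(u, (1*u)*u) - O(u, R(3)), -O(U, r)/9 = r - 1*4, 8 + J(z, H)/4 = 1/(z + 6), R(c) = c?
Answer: -3874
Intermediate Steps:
J(z, H) = -32 + 4/(6 + z) (J(z, H) = -32 + 4/(z + 6) = -32 + 4/(6 + z))
O(U, r) = 36 - 9*r (O(U, r) = -9*(r - 1*4) = -9*(r - 4) = -9*(-4 + r) = 36 - 9*r)
D(u, G) = -9 + 4*(-47 - 8*u)/(6 + u) (D(u, G) = 4*(-47 - 8*u)/(6 + u) - (36 - 9*3) = 4*(-47 - 8*u)/(6 + u) - (36 - 27) = 4*(-47 - 8*u)/(6 + u) - 1*9 = 4*(-47 - 8*u)/(6 + u) - 9 = -9 + 4*(-47 - 8*u)/(6 + u))
26*(D(-8, -1) - 106) = 26*((-242 - 41*(-8))/(6 - 8) - 106) = 26*((-242 + 328)/(-2) - 106) = 26*(-1/2*86 - 106) = 26*(-43 - 106) = 26*(-149) = -3874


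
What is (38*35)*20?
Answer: 26600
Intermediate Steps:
(38*35)*20 = 1330*20 = 26600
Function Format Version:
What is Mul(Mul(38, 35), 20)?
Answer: 26600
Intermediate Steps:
Mul(Mul(38, 35), 20) = Mul(1330, 20) = 26600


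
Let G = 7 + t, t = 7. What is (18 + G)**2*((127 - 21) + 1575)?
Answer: 1721344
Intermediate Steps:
G = 14 (G = 7 + 7 = 14)
(18 + G)**2*((127 - 21) + 1575) = (18 + 14)**2*((127 - 21) + 1575) = 32**2*(106 + 1575) = 1024*1681 = 1721344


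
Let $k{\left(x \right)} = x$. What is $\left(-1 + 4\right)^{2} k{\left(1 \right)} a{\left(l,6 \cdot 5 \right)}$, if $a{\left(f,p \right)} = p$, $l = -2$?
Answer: $270$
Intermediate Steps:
$\left(-1 + 4\right)^{2} k{\left(1 \right)} a{\left(l,6 \cdot 5 \right)} = \left(-1 + 4\right)^{2} \cdot 1 \cdot 6 \cdot 5 = 3^{2} \cdot 1 \cdot 30 = 9 \cdot 1 \cdot 30 = 9 \cdot 30 = 270$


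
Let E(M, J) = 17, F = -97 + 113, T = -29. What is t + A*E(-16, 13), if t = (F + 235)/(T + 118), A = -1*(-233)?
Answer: 352780/89 ≈ 3963.8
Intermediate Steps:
F = 16
A = 233
t = 251/89 (t = (16 + 235)/(-29 + 118) = 251/89 ≈ 2.8202)
t + A*E(-16, 13) = 251/89 + 233*17 = 251/89 + 3961 = 352780/89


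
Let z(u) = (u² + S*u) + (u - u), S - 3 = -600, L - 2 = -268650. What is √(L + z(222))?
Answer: I*√351898 ≈ 593.21*I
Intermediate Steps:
L = -268648 (L = 2 - 268650 = -268648)
S = -597 (S = 3 - 600 = -597)
z(u) = u² - 597*u (z(u) = (u² - 597*u) + (u - u) = (u² - 597*u) + 0 = u² - 597*u)
√(L + z(222)) = √(-268648 + 222*(-597 + 222)) = √(-268648 + 222*(-375)) = √(-268648 - 83250) = √(-351898) = I*√351898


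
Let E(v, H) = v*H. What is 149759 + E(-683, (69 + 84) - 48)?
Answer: 78044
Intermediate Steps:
E(v, H) = H*v
149759 + E(-683, (69 + 84) - 48) = 149759 + ((69 + 84) - 48)*(-683) = 149759 + (153 - 48)*(-683) = 149759 + 105*(-683) = 149759 - 71715 = 78044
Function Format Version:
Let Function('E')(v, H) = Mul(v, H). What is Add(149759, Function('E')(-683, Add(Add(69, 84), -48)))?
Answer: 78044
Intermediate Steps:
Function('E')(v, H) = Mul(H, v)
Add(149759, Function('E')(-683, Add(Add(69, 84), -48))) = Add(149759, Mul(Add(Add(69, 84), -48), -683)) = Add(149759, Mul(Add(153, -48), -683)) = Add(149759, Mul(105, -683)) = Add(149759, -71715) = 78044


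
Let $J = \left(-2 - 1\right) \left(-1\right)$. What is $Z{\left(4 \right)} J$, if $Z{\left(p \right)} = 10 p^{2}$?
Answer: $480$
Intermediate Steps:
$J = 3$ ($J = \left(-3\right) \left(-1\right) = 3$)
$Z{\left(4 \right)} J = 10 \cdot 4^{2} \cdot 3 = 10 \cdot 16 \cdot 3 = 160 \cdot 3 = 480$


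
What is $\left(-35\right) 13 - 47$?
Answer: $-502$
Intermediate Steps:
$\left(-35\right) 13 - 47 = -455 - 47 = -502$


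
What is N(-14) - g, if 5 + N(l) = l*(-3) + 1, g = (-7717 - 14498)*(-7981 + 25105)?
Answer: 380409698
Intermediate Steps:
g = -380409660 (g = -22215*17124 = -380409660)
N(l) = -4 - 3*l (N(l) = -5 + (l*(-3) + 1) = -5 + (-3*l + 1) = -5 + (1 - 3*l) = -4 - 3*l)
N(-14) - g = (-4 - 3*(-14)) - 1*(-380409660) = (-4 + 42) + 380409660 = 38 + 380409660 = 380409698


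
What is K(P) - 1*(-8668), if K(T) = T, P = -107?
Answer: 8561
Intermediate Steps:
K(P) - 1*(-8668) = -107 - 1*(-8668) = -107 + 8668 = 8561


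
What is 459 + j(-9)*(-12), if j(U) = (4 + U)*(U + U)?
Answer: -621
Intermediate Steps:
j(U) = 2*U*(4 + U) (j(U) = (4 + U)*(2*U) = 2*U*(4 + U))
459 + j(-9)*(-12) = 459 + (2*(-9)*(4 - 9))*(-12) = 459 + (2*(-9)*(-5))*(-12) = 459 + 90*(-12) = 459 - 1080 = -621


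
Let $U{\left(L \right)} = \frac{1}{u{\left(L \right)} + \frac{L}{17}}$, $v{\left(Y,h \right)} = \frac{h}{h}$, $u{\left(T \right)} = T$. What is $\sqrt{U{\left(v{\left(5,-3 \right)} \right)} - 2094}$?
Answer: $\frac{5 i \sqrt{3014}}{6} \approx 45.75 i$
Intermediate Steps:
$v{\left(Y,h \right)} = 1$
$U{\left(L \right)} = \frac{17}{18 L}$ ($U{\left(L \right)} = \frac{1}{L + \frac{L}{17}} = \frac{1}{\frac{18}{17} L} = \frac{17}{18 L}$)
$\sqrt{U{\left(v{\left(5,-3 \right)} \right)} - 2094} = \sqrt{\frac{17}{18 \cdot 1} - 2094} = \sqrt{\frac{17}{18} \cdot 1 - 2094} = \sqrt{\frac{17}{18} - 2094} = \sqrt{- \frac{37675}{18}} = \frac{5 i \sqrt{3014}}{6}$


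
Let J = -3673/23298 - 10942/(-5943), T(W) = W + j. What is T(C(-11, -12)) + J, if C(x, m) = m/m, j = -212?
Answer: -9660654959/46153338 ≈ -209.32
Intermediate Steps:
C(x, m) = 1
T(W) = -212 + W (T(W) = W - 212 = -212 + W)
J = 77699359/46153338 (J = -3673*1/23298 - 10942*(-1/5943) = -3673/23298 + 10942/5943 = 77699359/46153338 ≈ 1.6835)
T(C(-11, -12)) + J = (-212 + 1) + 77699359/46153338 = -211 + 77699359/46153338 = -9660654959/46153338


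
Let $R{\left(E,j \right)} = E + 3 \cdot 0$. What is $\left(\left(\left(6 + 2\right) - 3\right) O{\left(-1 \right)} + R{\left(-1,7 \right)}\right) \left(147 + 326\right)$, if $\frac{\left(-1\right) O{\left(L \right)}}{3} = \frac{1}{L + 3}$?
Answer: $- \frac{8041}{2} \approx -4020.5$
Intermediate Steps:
$R{\left(E,j \right)} = E$ ($R{\left(E,j \right)} = E + 0 = E$)
$O{\left(L \right)} = - \frac{3}{3 + L}$ ($O{\left(L \right)} = - \frac{3}{L + 3} = - \frac{3}{3 + L}$)
$\left(\left(\left(6 + 2\right) - 3\right) O{\left(-1 \right)} + R{\left(-1,7 \right)}\right) \left(147 + 326\right) = \left(\left(\left(6 + 2\right) - 3\right) \left(- \frac{3}{3 - 1}\right) - 1\right) \left(147 + 326\right) = \left(\left(8 - 3\right) \left(- \frac{3}{2}\right) - 1\right) 473 = \left(5 \left(\left(-3\right) \frac{1}{2}\right) - 1\right) 473 = \left(5 \left(- \frac{3}{2}\right) - 1\right) 473 = \left(- \frac{15}{2} - 1\right) 473 = \left(- \frac{17}{2}\right) 473 = - \frac{8041}{2}$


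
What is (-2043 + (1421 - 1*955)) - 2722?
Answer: -4299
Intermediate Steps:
(-2043 + (1421 - 1*955)) - 2722 = (-2043 + (1421 - 955)) - 2722 = (-2043 + 466) - 2722 = -1577 - 2722 = -4299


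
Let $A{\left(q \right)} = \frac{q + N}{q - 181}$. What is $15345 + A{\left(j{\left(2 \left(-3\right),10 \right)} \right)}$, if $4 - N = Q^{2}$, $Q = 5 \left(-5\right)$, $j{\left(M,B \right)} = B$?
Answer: $\frac{2624606}{171} \approx 15349.0$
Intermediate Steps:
$Q = -25$
$N = -621$ ($N = 4 - \left(-25\right)^{2} = 4 - 625 = -621$)
$A{\left(q \right)} = \frac{-621 + q}{-181 + q}$ ($A{\left(q \right)} = \frac{q - 621}{q - 181} = \frac{-621 + q}{-181 + q}$)
$15345 + A{\left(j{\left(2 \left(-3\right),10 \right)} \right)} = 15345 + \frac{-621 + 10}{-181 + 10} = 15345 + \frac{1}{-171} \left(-611\right) = 15345 - - \frac{611}{171} = 15345 + \frac{611}{171} = \frac{2624606}{171}$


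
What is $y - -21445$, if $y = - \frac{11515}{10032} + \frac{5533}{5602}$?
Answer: $\frac{602592108253}{28099632} \approx 21445.0$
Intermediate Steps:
$y = - \frac{4499987}{28099632}$ ($y = \left(-11515\right) \frac{1}{10032} + 5533 \cdot \frac{1}{5602} = - \frac{11515}{10032} + \frac{5533}{5602} = - \frac{4499987}{28099632} \approx -0.16014$)
$y - -21445 = - \frac{4499987}{28099632} - -21445 = - \frac{4499987}{28099632} + 21445 = \frac{602592108253}{28099632}$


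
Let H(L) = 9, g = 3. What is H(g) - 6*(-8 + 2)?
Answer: 45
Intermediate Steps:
H(g) - 6*(-8 + 2) = 9 - 6*(-8 + 2) = 9 - 6*(-6) = 9 - 1*(-36) = 9 + 36 = 45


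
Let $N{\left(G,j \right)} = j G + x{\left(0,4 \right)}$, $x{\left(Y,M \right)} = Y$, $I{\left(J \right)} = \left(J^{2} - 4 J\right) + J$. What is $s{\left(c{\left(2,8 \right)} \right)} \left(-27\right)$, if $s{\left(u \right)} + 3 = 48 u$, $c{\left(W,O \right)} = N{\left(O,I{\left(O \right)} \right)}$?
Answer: $-414639$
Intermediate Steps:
$I{\left(J \right)} = J^{2} - 3 J$
$N{\left(G,j \right)} = G j$ ($N{\left(G,j \right)} = j G + 0 = G j + 0 = G j$)
$c{\left(W,O \right)} = O^{2} \left(-3 + O\right)$ ($c{\left(W,O \right)} = O O \left(-3 + O\right) = O^{2} \left(-3 + O\right)$)
$s{\left(u \right)} = -3 + 48 u$
$s{\left(c{\left(2,8 \right)} \right)} \left(-27\right) = \left(-3 + 48 \cdot 8^{2} \left(-3 + 8\right)\right) \left(-27\right) = \left(-3 + 48 \cdot 64 \cdot 5\right) \left(-27\right) = \left(-3 + 48 \cdot 320\right) \left(-27\right) = \left(-3 + 15360\right) \left(-27\right) = 15357 \left(-27\right) = -414639$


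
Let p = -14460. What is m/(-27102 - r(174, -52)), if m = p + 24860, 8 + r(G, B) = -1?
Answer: -10400/27093 ≈ -0.38386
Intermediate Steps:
r(G, B) = -9 (r(G, B) = -8 - 1 = -9)
m = 10400 (m = -14460 + 24860 = 10400)
m/(-27102 - r(174, -52)) = 10400/(-27102 - 1*(-9)) = 10400/(-27102 + 9) = 10400/(-27093) = 10400*(-1/27093) = -10400/27093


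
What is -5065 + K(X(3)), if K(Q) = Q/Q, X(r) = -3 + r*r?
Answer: -5064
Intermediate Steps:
X(r) = -3 + r²
K(Q) = 1
-5065 + K(X(3)) = -5065 + 1 = -5064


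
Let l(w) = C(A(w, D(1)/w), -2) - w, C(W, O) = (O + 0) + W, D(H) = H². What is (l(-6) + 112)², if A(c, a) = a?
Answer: 483025/36 ≈ 13417.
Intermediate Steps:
C(W, O) = O + W
l(w) = -2 + 1/w - w (l(w) = (-2 + 1²/w) - w = (-2 + 1/w) - w = -2 + 1/w - w)
(l(-6) + 112)² = ((-2 + 1/(-6) - 1*(-6)) + 112)² = ((-2 - ⅙ + 6) + 112)² = (23/6 + 112)² = (695/6)² = 483025/36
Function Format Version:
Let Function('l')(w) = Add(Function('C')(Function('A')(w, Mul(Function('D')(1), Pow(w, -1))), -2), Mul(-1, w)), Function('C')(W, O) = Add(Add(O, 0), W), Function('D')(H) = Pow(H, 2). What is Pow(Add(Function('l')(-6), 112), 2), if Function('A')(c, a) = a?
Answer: Rational(483025, 36) ≈ 13417.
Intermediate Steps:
Function('C')(W, O) = Add(O, W)
Function('l')(w) = Add(-2, Pow(w, -1), Mul(-1, w)) (Function('l')(w) = Add(Add(-2, Mul(Pow(1, 2), Pow(w, -1))), Mul(-1, w)) = Add(Add(-2, Mul(1, Pow(w, -1))), Mul(-1, w)) = Add(Add(-2, Pow(w, -1)), Mul(-1, w)) = Add(-2, Pow(w, -1), Mul(-1, w)))
Pow(Add(Function('l')(-6), 112), 2) = Pow(Add(Add(-2, Pow(-6, -1), Mul(-1, -6)), 112), 2) = Pow(Add(Add(-2, Rational(-1, 6), 6), 112), 2) = Pow(Add(Rational(23, 6), 112), 2) = Pow(Rational(695, 6), 2) = Rational(483025, 36)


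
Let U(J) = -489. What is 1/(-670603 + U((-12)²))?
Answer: -1/671092 ≈ -1.4901e-6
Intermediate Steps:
1/(-670603 + U((-12)²)) = 1/(-670603 - 489) = 1/(-671092) = -1/671092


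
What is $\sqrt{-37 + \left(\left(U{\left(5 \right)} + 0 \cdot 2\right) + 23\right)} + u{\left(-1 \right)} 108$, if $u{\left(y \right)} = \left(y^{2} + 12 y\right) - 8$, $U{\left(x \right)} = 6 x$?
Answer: $-2048$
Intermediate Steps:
$u{\left(y \right)} = -8 + y^{2} + 12 y$
$\sqrt{-37 + \left(\left(U{\left(5 \right)} + 0 \cdot 2\right) + 23\right)} + u{\left(-1 \right)} 108 = \sqrt{-37 + \left(\left(6 \cdot 5 + 0 \cdot 2\right) + 23\right)} + \left(-8 + \left(-1\right)^{2} + 12 \left(-1\right)\right) 108 = \sqrt{-37 + \left(\left(30 + 0\right) + 23\right)} + \left(-8 + 1 - 12\right) 108 = \sqrt{-37 + \left(30 + 23\right)} - 2052 = \sqrt{-37 + 53} - 2052 = \sqrt{16} - 2052 = 4 - 2052 = -2048$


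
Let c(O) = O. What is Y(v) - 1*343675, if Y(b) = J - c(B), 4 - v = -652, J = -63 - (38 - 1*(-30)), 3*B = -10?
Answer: -1031408/3 ≈ -3.4380e+5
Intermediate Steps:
B = -10/3 (B = (1/3)*(-10) = -10/3 ≈ -3.3333)
J = -131 (J = -63 - (38 + 30) = -63 - 1*68 = -63 - 68 = -131)
v = 656 (v = 4 - 1*(-652) = 4 + 652 = 656)
Y(b) = -383/3 (Y(b) = -131 - 1*(-10/3) = -131 + 10/3 = -383/3)
Y(v) - 1*343675 = -383/3 - 1*343675 = -383/3 - 343675 = -1031408/3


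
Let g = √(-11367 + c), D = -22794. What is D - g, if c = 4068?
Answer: -22794 - 3*I*√811 ≈ -22794.0 - 85.434*I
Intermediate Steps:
g = 3*I*√811 (g = √(-11367 + 4068) = √(-7299) = 3*I*√811 ≈ 85.434*I)
D - g = -22794 - 3*I*√811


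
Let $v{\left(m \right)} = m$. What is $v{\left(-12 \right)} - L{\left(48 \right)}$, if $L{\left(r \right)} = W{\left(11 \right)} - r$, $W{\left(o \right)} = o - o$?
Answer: $36$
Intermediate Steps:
$W{\left(o \right)} = 0$
$L{\left(r \right)} = - r$ ($L{\left(r \right)} = 0 - r = - r$)
$v{\left(-12 \right)} - L{\left(48 \right)} = -12 - \left(-1\right) 48 = -12 - -48 = -12 + 48 = 36$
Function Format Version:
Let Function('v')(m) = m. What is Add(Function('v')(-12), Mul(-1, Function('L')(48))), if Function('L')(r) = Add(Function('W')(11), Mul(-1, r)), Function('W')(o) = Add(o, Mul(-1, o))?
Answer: 36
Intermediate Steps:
Function('W')(o) = 0
Function('L')(r) = Mul(-1, r) (Function('L')(r) = Add(0, Mul(-1, r)) = Mul(-1, r))
Add(Function('v')(-12), Mul(-1, Function('L')(48))) = Add(-12, Mul(-1, Mul(-1, 48))) = Add(-12, Mul(-1, -48)) = Add(-12, 48) = 36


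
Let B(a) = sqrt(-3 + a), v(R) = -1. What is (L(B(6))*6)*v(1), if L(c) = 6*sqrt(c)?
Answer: -36*3**(1/4) ≈ -47.379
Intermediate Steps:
(L(B(6))*6)*v(1) = ((6*sqrt(sqrt(-3 + 6)))*6)*(-1) = ((6*sqrt(sqrt(3)))*6)*(-1) = ((6*3**(1/4))*6)*(-1) = (36*3**(1/4))*(-1) = -36*3**(1/4)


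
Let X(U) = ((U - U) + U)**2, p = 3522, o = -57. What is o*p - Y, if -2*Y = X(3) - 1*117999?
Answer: -259749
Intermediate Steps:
X(U) = U**2 (X(U) = (0 + U)**2 = U**2)
Y = 58995 (Y = -(3**2 - 1*117999)/2 = -(9 - 117999)/2 = -1/2*(-117990) = 58995)
o*p - Y = -57*3522 - 1*58995 = -200754 - 58995 = -259749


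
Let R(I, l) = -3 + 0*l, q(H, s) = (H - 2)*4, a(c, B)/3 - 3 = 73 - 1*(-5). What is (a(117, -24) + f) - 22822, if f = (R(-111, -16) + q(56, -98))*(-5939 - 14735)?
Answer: -4426141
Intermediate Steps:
a(c, B) = 243 (a(c, B) = 9 + 3*(73 - 1*(-5)) = 9 + 3*(73 + 5) = 9 + 3*78 = 9 + 234 = 243)
q(H, s) = -8 + 4*H (q(H, s) = (-2 + H)*4 = -8 + 4*H)
R(I, l) = -3 (R(I, l) = -3 + 0 = -3)
f = -4403562 (f = (-3 + (-8 + 4*56))*(-5939 - 14735) = (-3 + (-8 + 224))*(-20674) = (-3 + 216)*(-20674) = 213*(-20674) = -4403562)
(a(117, -24) + f) - 22822 = (243 - 4403562) - 22822 = -4403319 - 22822 = -4426141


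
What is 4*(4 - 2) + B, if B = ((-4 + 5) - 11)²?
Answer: 108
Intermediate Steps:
B = 100 (B = (1 - 11)² = (-10)² = 100)
4*(4 - 2) + B = 4*(4 - 2) + 100 = 4*2 + 100 = 8 + 100 = 108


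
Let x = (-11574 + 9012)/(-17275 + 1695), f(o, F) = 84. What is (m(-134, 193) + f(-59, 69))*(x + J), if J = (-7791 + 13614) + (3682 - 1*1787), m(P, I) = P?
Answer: -300622505/779 ≈ -3.8591e+5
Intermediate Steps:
x = 1281/7790 (x = -2562/(-15580) = -2562*(-1/15580) = 1281/7790 ≈ 0.16444)
J = 7718 (J = 5823 + (3682 - 1787) = 5823 + 1895 = 7718)
(m(-134, 193) + f(-59, 69))*(x + J) = (-134 + 84)*(1281/7790 + 7718) = -50*60124501/7790 = -300622505/779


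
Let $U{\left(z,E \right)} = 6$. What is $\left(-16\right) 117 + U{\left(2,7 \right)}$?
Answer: $-1866$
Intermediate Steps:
$\left(-16\right) 117 + U{\left(2,7 \right)} = \left(-16\right) 117 + 6 = -1872 + 6 = -1866$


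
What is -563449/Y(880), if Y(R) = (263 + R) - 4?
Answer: -563449/1139 ≈ -494.69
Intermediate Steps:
Y(R) = 259 + R
-563449/Y(880) = -563449/(259 + 880) = -563449/1139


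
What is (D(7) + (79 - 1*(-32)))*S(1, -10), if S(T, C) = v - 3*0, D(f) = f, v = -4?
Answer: -472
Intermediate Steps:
S(T, C) = -4 (S(T, C) = -4 - 3*0 = -4 + 0 = -4)
(D(7) + (79 - 1*(-32)))*S(1, -10) = (7 + (79 - 1*(-32)))*(-4) = (7 + (79 + 32))*(-4) = (7 + 111)*(-4) = 118*(-4) = -472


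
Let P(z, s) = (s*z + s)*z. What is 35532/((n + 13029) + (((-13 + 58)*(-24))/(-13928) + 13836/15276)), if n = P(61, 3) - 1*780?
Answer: 78749322876/52295612563 ≈ 1.5058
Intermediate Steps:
P(z, s) = z*(s + s*z) (P(z, s) = (s + s*z)*z = z*(s + s*z))
n = 10566 (n = 3*61*(1 + 61) - 1*780 = 3*61*62 - 780 = 11346 - 780 = 10566)
35532/((n + 13029) + (((-13 + 58)*(-24))/(-13928) + 13836/15276)) = 35532/((10566 + 13029) + (((-13 + 58)*(-24))/(-13928) + 13836/15276)) = 35532/(23595 + ((45*(-24))*(-1/13928) + 13836*(1/15276))) = 35532/(23595 + (-1080*(-1/13928) + 1153/1273)) = 35532/(23595 + (135/1741 + 1153/1273)) = 35532/(23595 + 2179228/2216293) = 35532/(52295612563/2216293) = 35532*(2216293/52295612563) = 78749322876/52295612563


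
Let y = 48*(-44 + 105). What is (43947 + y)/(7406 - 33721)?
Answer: -9375/5263 ≈ -1.7813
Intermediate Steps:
y = 2928 (y = 48*61 = 2928)
(43947 + y)/(7406 - 33721) = (43947 + 2928)/(7406 - 33721) = 46875/(-26315) = 46875*(-1/26315) = -9375/5263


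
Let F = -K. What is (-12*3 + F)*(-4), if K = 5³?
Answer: 644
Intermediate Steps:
K = 125
F = -125 (F = -1*125 = -125)
(-12*3 + F)*(-4) = (-12*3 - 125)*(-4) = (-36 - 125)*(-4) = -161*(-4) = 644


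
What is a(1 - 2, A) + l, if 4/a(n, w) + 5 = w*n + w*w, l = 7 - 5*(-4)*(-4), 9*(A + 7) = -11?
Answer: -418477/5737 ≈ -72.943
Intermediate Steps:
A = -74/9 (A = -7 + (⅑)*(-11) = -7 - 11/9 = -74/9 ≈ -8.2222)
l = -73 (l = 7 + 20*(-4) = 7 - 80 = -73)
a(n, w) = 4/(-5 + w² + n*w) (a(n, w) = 4/(-5 + (w*n + w*w)) = 4/(-5 + (n*w + w²)) = 4/(-5 + (w² + n*w)) = 4/(-5 + w² + n*w))
a(1 - 2, A) + l = 4/(-5 + (-74/9)² + (1 - 2)*(-74/9)) - 73 = 4/(-5 + 5476/81 - 1*(-74/9)) - 73 = 4/(-5 + 5476/81 + 74/9) - 73 = 4/(5737/81) - 73 = 4*(81/5737) - 73 = 324/5737 - 73 = -418477/5737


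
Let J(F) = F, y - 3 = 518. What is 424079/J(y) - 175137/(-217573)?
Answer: 92359386644/113355533 ≈ 814.78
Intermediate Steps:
y = 521 (y = 3 + 518 = 521)
424079/J(y) - 175137/(-217573) = 424079/521 - 175137/(-217573) = 424079*(1/521) - 175137*(-1/217573) = 424079/521 + 175137/217573 = 92359386644/113355533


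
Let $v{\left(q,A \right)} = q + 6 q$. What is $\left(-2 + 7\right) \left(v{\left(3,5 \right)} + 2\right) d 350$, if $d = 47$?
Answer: $1891750$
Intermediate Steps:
$v{\left(q,A \right)} = 7 q$
$\left(-2 + 7\right) \left(v{\left(3,5 \right)} + 2\right) d 350 = \left(-2 + 7\right) \left(7 \cdot 3 + 2\right) 47 \cdot 350 = 5 \left(21 + 2\right) 47 \cdot 350 = 5 \cdot 23 \cdot 47 \cdot 350 = 115 \cdot 47 \cdot 350 = 5405 \cdot 350 = 1891750$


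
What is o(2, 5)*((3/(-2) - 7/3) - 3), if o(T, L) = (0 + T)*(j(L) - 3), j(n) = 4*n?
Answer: -697/3 ≈ -232.33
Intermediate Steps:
o(T, L) = T*(-3 + 4*L) (o(T, L) = (0 + T)*(4*L - 3) = T*(-3 + 4*L))
o(2, 5)*((3/(-2) - 7/3) - 3) = (2*(-3 + 4*5))*((3/(-2) - 7/3) - 3) = (2*(-3 + 20))*((3*(-½) - 7*⅓) - 3) = (2*17)*((-3/2 - 7/3) - 3) = 34*(-23/6 - 3) = 34*(-41/6) = -697/3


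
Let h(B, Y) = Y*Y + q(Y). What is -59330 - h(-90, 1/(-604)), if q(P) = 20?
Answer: -21651829601/364816 ≈ -59350.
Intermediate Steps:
h(B, Y) = 20 + Y² (h(B, Y) = Y*Y + 20 = Y² + 20 = 20 + Y²)
-59330 - h(-90, 1/(-604)) = -59330 - (20 + (1/(-604))²) = -59330 - (20 + (-1/604)²) = -59330 - (20 + 1/364816) = -59330 - 1*7296321/364816 = -59330 - 7296321/364816 = -21651829601/364816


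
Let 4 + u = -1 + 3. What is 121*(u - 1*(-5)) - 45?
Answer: 318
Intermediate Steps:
u = -2 (u = -4 + (-1 + 3) = -4 + 2 = -2)
121*(u - 1*(-5)) - 45 = 121*(-2 - 1*(-5)) - 45 = 121*(-2 + 5) - 45 = 121*3 - 45 = 363 - 45 = 318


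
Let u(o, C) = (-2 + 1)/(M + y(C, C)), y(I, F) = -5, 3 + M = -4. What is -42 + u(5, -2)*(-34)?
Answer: -269/6 ≈ -44.833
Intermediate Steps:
M = -7 (M = -3 - 4 = -7)
u(o, C) = 1/12 (u(o, C) = (-2 + 1)/(-7 - 5) = -1/(-12) = -1*(-1/12) = 1/12)
-42 + u(5, -2)*(-34) = -42 + (1/12)*(-34) = -42 - 17/6 = -269/6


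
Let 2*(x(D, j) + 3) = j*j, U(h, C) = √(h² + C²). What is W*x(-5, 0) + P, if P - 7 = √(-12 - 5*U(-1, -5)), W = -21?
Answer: 70 + √(-12 - 5*√26) ≈ 70.0 + 6.1233*I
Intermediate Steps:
U(h, C) = √(C² + h²)
P = 7 + √(-12 - 5*√26) (P = 7 + √(-12 - 5*√((-5)² + (-1)²)) = 7 + √(-12 - 5*√(25 + 1)) = 7 + √(-12 - 5*√26) ≈ 7.0 + 6.1233*I)
x(D, j) = -3 + j²/2 (x(D, j) = -3 + (j*j)/2 = -3 + j²/2)
W*x(-5, 0) + P = -21*(-3 + (½)*0²) + (7 + √(-12 - 5*√26)) = -21*(-3 + (½)*0) + (7 + √(-12 - 5*√26)) = -21*(-3 + 0) + (7 + √(-12 - 5*√26)) = -21*(-3) + (7 + √(-12 - 5*√26)) = 63 + (7 + √(-12 - 5*√26)) = 70 + √(-12 - 5*√26)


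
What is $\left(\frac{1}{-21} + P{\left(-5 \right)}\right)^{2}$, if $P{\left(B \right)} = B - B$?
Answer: $\frac{1}{441} \approx 0.0022676$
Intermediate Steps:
$P{\left(B \right)} = 0$
$\left(\frac{1}{-21} + P{\left(-5 \right)}\right)^{2} = \left(\frac{1}{-21} + 0\right)^{2} = \left(- \frac{1}{21} + 0\right)^{2} = \left(- \frac{1}{21}\right)^{2} = \frac{1}{441}$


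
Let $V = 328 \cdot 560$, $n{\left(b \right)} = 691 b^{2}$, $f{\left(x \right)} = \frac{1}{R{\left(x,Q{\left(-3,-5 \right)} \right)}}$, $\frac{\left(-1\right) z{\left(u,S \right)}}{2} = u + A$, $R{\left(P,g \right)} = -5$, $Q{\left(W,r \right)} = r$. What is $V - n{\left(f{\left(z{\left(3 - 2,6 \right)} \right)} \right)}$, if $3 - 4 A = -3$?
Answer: $\frac{4591309}{25} \approx 1.8365 \cdot 10^{5}$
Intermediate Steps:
$A = \frac{3}{2}$ ($A = \frac{3}{4} - - \frac{3}{4} = \frac{3}{4} + \frac{3}{4} = \frac{3}{2} \approx 1.5$)
$z{\left(u,S \right)} = -3 - 2 u$ ($z{\left(u,S \right)} = - 2 \left(u + \frac{3}{2}\right) = - 2 \left(\frac{3}{2} + u\right) = -3 - 2 u$)
$f{\left(x \right)} = - \frac{1}{5}$ ($f{\left(x \right)} = \frac{1}{-5} = - \frac{1}{5}$)
$V = 183680$
$V - n{\left(f{\left(z{\left(3 - 2,6 \right)} \right)} \right)} = 183680 - 691 \left(- \frac{1}{5}\right)^{2} = 183680 - 691 \cdot \frac{1}{25} = 183680 - \frac{691}{25} = \frac{4591309}{25}$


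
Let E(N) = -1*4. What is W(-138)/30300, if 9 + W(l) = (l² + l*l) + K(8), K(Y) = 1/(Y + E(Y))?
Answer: 152317/121200 ≈ 1.2567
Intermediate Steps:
E(N) = -4
K(Y) = 1/(-4 + Y) (K(Y) = 1/(Y - 4) = 1/(-4 + Y))
W(l) = -35/4 + 2*l² (W(l) = -9 + ((l² + l*l) + 1/(-4 + 8)) = -9 + ((l² + l²) + 1/4) = -9 + (2*l² + ¼) = -9 + (¼ + 2*l²) = -35/4 + 2*l²)
W(-138)/30300 = (-35/4 + 2*(-138)²)/30300 = (-35/4 + 2*19044)*(1/30300) = (-35/4 + 38088)*(1/30300) = (152317/4)*(1/30300) = 152317/121200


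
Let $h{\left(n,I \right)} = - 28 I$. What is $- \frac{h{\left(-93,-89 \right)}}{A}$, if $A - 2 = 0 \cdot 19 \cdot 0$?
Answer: $-1246$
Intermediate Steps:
$A = 2$ ($A = 2 + 0 \cdot 19 \cdot 0 = 2 + 0 \cdot 0 = 2 + 0 = 2$)
$- \frac{h{\left(-93,-89 \right)}}{A} = - \frac{\left(-28\right) \left(-89\right)}{2} = - \frac{2492}{2} = \left(-1\right) 1246 = -1246$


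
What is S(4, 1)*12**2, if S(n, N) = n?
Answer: 576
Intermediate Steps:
S(4, 1)*12**2 = 4*12**2 = 4*144 = 576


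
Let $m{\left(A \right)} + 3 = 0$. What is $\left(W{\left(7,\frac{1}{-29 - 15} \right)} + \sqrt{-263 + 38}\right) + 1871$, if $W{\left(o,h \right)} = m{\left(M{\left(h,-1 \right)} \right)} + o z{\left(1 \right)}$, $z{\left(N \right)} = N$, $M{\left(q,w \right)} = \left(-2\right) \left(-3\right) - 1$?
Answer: $1875 + 15 i \approx 1875.0 + 15.0 i$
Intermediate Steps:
$M{\left(q,w \right)} = 5$ ($M{\left(q,w \right)} = 6 - 1 = 5$)
$m{\left(A \right)} = -3$ ($m{\left(A \right)} = -3 + 0 = -3$)
$W{\left(o,h \right)} = -3 + o$ ($W{\left(o,h \right)} = -3 + o 1 = -3 + o$)
$\left(W{\left(7,\frac{1}{-29 - 15} \right)} + \sqrt{-263 + 38}\right) + 1871 = \left(\left(-3 + 7\right) + \sqrt{-263 + 38}\right) + 1871 = \left(4 + \sqrt{-225}\right) + 1871 = \left(4 + 15 i\right) + 1871 = 1875 + 15 i$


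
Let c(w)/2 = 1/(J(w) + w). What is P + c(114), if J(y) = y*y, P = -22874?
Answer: -149939069/6555 ≈ -22874.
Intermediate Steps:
J(y) = y²
c(w) = 2/(w + w²) (c(w) = 2/(w² + w) = 2/(w + w²))
P + c(114) = -22874 + 2/(114*(1 + 114)) = -22874 + 2*(1/114)/115 = -22874 + 2*(1/114)*(1/115) = -22874 + 1/6555 = -149939069/6555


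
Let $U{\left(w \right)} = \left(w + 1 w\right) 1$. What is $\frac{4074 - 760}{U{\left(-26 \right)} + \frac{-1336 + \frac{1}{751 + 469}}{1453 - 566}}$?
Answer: $- \frac{3586211960}{57901199} \approx -61.937$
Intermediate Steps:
$U{\left(w \right)} = 2 w$ ($U{\left(w \right)} = \left(w + w\right) 1 = 2 w 1 = 2 w$)
$\frac{4074 - 760}{U{\left(-26 \right)} + \frac{-1336 + \frac{1}{751 + 469}}{1453 - 566}} = \frac{4074 - 760}{2 \left(-26\right) + \frac{-1336 + \frac{1}{751 + 469}}{1453 - 566}} = \frac{3314}{-52 + \frac{-1336 + \frac{1}{1220}}{887}} = \frac{3314}{-52 + \left(-1336 + \frac{1}{1220}\right) \frac{1}{887}} = \frac{3314}{-52 - \frac{1629919}{1082140}} = \frac{3314}{- \frac{57901199}{1082140}} = 3314 \left(- \frac{1082140}{57901199}\right) = - \frac{3586211960}{57901199}$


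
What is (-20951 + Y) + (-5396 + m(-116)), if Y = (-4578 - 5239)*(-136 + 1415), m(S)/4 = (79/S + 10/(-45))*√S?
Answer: -12582290 - 1886*I*√29/261 ≈ -1.2582e+7 - 38.914*I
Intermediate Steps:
m(S) = 4*√S*(-2/9 + 79/S) (m(S) = 4*((79/S + 10/(-45))*√S) = 4*((79/S + 10*(-1/45))*√S) = 4*((79/S - 2/9)*√S) = 4*((-2/9 + 79/S)*√S) = 4*(√S*(-2/9 + 79/S)) = 4*√S*(-2/9 + 79/S))
Y = -12555943 (Y = -9817*1279 = -12555943)
(-20951 + Y) + (-5396 + m(-116)) = (-20951 - 12555943) + (-5396 + 4*(711 - 2*(-116))/(9*√(-116))) = -12576894 + (-5396 + 4*(-I*√29/58)*(711 + 232)/9) = -12576894 + (-5396 + (4/9)*(-I*√29/58)*943) = -12576894 + (-5396 - 1886*I*√29/261) = -12582290 - 1886*I*√29/261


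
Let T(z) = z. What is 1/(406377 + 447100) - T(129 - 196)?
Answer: 57182960/853477 ≈ 67.000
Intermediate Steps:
1/(406377 + 447100) - T(129 - 196) = 1/(406377 + 447100) - (129 - 196) = 1/853477 - 1*(-67) = 1/853477 + 67 = 57182960/853477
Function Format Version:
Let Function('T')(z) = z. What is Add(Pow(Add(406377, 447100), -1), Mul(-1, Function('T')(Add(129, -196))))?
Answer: Rational(57182960, 853477) ≈ 67.000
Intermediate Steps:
Add(Pow(Add(406377, 447100), -1), Mul(-1, Function('T')(Add(129, -196)))) = Add(Pow(Add(406377, 447100), -1), Mul(-1, Add(129, -196))) = Add(Pow(853477, -1), Mul(-1, -67)) = Add(Rational(1, 853477), 67) = Rational(57182960, 853477)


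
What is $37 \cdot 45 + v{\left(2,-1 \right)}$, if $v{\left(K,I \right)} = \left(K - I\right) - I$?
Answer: $1669$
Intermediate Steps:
$v{\left(K,I \right)} = K - 2 I$
$37 \cdot 45 + v{\left(2,-1 \right)} = 37 \cdot 45 + \left(2 - -2\right) = 1665 + \left(2 + 2\right) = 1665 + 4 = 1669$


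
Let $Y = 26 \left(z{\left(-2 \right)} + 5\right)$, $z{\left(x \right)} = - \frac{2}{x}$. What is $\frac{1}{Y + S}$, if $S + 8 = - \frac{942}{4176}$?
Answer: $\frac{696}{102851} \approx 0.0067671$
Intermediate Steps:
$S = - \frac{5725}{696}$ ($S = -8 - \frac{942}{4176} = -8 - \frac{157}{696} = - \frac{5725}{696} \approx -8.2256$)
$Y = 156$ ($Y = 26 \left(- \frac{2}{-2} + 5\right) = 26 \left(\left(-2\right) \left(- \frac{1}{2}\right) + 5\right) = 26 \left(1 + 5\right) = 26 \cdot 6 = 156$)
$\frac{1}{Y + S} = \frac{1}{156 - \frac{5725}{696}} = \frac{1}{\frac{102851}{696}} = \frac{696}{102851}$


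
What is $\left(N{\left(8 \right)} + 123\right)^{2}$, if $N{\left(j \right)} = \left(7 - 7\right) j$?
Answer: $15129$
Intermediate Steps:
$N{\left(j \right)} = 0$ ($N{\left(j \right)} = \left(7 - 7\right) j = 0 j = 0$)
$\left(N{\left(8 \right)} + 123\right)^{2} = \left(0 + 123\right)^{2} = 123^{2} = 15129$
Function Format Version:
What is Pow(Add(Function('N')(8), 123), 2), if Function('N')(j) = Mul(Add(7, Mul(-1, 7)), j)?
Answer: 15129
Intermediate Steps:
Function('N')(j) = 0 (Function('N')(j) = Mul(Add(7, -7), j) = Mul(0, j) = 0)
Pow(Add(Function('N')(8), 123), 2) = Pow(Add(0, 123), 2) = Pow(123, 2) = 15129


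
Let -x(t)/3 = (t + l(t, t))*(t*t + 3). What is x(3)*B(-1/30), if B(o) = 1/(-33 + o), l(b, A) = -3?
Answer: 0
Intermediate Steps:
x(t) = -3*(-3 + t)*(3 + t**2) (x(t) = -3*(t - 3)*(t*t + 3) = -3*(-3 + t)*(t**2 + 3) = -3*(-3 + t)*(3 + t**2))
x(3)*B(-1/30) = (27 - 9*3 - 3*3**3 + 9*3**2)/(-33 - 1/30) = (27 - 27 - 3*27 + 9*9)/(-33 - 1*1/30) = (27 - 27 - 81 + 81)/(-33 - 1/30) = 0/(-991/30) = 0*(-30/991) = 0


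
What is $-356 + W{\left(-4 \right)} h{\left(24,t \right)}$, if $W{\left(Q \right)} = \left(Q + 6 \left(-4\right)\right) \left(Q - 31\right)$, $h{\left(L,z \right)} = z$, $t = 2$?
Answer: $1604$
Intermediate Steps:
$W{\left(Q \right)} = \left(-31 + Q\right) \left(-24 + Q\right)$ ($W{\left(Q \right)} = \left(Q - 24\right) \left(-31 + Q\right) = \left(-24 + Q\right) \left(-31 + Q\right) = \left(-31 + Q\right) \left(-24 + Q\right)$)
$-356 + W{\left(-4 \right)} h{\left(24,t \right)} = -356 + \left(744 + \left(-4\right)^{2} - -220\right) 2 = -356 + \left(744 + 16 + 220\right) 2 = -356 + 980 \cdot 2 = -356 + 1960 = 1604$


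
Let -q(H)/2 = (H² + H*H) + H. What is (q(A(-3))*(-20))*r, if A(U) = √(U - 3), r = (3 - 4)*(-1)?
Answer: -480 + 40*I*√6 ≈ -480.0 + 97.98*I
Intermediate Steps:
r = 1 (r = -1*(-1) = 1)
A(U) = √(-3 + U)
q(H) = -4*H² - 2*H (q(H) = -2*((H² + H*H) + H) = -2*((H² + H²) + H) = -2*(2*H² + H) = -2*(H + 2*H²) = -4*H² - 2*H)
(q(A(-3))*(-20))*r = (-2*√(-3 - 3)*(1 + 2*√(-3 - 3))*(-20))*1 = (-2*√(-6)*(1 + 2*√(-6))*(-20))*1 = (-2*I*√6*(1 + 2*(I*√6))*(-20))*1 = (-2*I*√6*(1 + 2*I*√6)*(-20))*1 = (40*I*√6*(1 + 2*I*√6))*1 = 40*I*√6*(1 + 2*I*√6)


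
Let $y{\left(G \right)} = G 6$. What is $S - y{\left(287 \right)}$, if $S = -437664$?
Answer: $-439386$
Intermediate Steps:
$y{\left(G \right)} = 6 G$
$S - y{\left(287 \right)} = -437664 - 6 \cdot 287 = -437664 - 1722 = -439386$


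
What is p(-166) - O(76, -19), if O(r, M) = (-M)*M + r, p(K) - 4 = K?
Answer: 123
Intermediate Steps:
p(K) = 4 + K
O(r, M) = r - M² (O(r, M) = -M² + r = r - M²)
p(-166) - O(76, -19) = (4 - 166) - (76 - 1*(-19)²) = -162 - (76 - 1*361) = -162 - (76 - 361) = -162 - 1*(-285) = -162 + 285 = 123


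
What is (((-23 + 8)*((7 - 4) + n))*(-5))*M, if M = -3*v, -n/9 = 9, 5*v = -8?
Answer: -28080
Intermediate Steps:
v = -8/5 (v = (1/5)*(-8) = -8/5 ≈ -1.6000)
n = -81 (n = -9*9 = -81)
M = 24/5 (M = -3*(-8/5) = 24/5 ≈ 4.8000)
(((-23 + 8)*((7 - 4) + n))*(-5))*M = (((-23 + 8)*((7 - 4) - 81))*(-5))*(24/5) = (-15*(3 - 81)*(-5))*(24/5) = (-15*(-78)*(-5))*(24/5) = (1170*(-5))*(24/5) = -5850*24/5 = -28080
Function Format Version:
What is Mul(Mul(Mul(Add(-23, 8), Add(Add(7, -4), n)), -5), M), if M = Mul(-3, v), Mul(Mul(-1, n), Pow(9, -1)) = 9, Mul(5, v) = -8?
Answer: -28080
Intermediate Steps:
v = Rational(-8, 5) (v = Mul(Rational(1, 5), -8) = Rational(-8, 5) ≈ -1.6000)
n = -81 (n = Mul(-9, 9) = -81)
M = Rational(24, 5) (M = Mul(-3, Rational(-8, 5)) = Rational(24, 5) ≈ 4.8000)
Mul(Mul(Mul(Add(-23, 8), Add(Add(7, -4), n)), -5), M) = Mul(Mul(Mul(Add(-23, 8), Add(Add(7, -4), -81)), -5), Rational(24, 5)) = Mul(Mul(Mul(-15, Add(3, -81)), -5), Rational(24, 5)) = Mul(Mul(Mul(-15, -78), -5), Rational(24, 5)) = Mul(Mul(1170, -5), Rational(24, 5)) = Mul(-5850, Rational(24, 5)) = -28080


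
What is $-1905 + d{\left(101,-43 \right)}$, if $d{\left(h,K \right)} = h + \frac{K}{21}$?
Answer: $- \frac{37927}{21} \approx -1806.0$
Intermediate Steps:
$d{\left(h,K \right)} = h + \frac{K}{21}$ ($d{\left(h,K \right)} = h + K \frac{1}{21} = h + \frac{K}{21}$)
$-1905 + d{\left(101,-43 \right)} = -1905 + \left(101 + \frac{1}{21} \left(-43\right)\right) = -1905 + \left(101 - \frac{43}{21}\right) = -1905 + \frac{2078}{21} = - \frac{37927}{21}$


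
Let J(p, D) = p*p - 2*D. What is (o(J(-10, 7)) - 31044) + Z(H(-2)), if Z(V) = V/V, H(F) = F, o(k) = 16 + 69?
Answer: -30958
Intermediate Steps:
J(p, D) = p**2 - 2*D
o(k) = 85
Z(V) = 1
(o(J(-10, 7)) - 31044) + Z(H(-2)) = (85 - 31044) + 1 = -30959 + 1 = -30958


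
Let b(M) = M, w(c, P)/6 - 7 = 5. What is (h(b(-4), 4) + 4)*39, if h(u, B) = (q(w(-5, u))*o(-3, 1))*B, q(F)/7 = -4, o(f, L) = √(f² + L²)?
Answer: 156 - 4368*√10 ≈ -13657.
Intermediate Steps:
w(c, P) = 72 (w(c, P) = 42 + 6*5 = 42 + 30 = 72)
o(f, L) = √(L² + f²)
q(F) = -28 (q(F) = 7*(-4) = -28)
h(u, B) = -28*B*√10 (h(u, B) = (-28*√(1² + (-3)²))*B = (-28*√(1 + 9))*B = (-28*√10)*B = -28*B*√10)
(h(b(-4), 4) + 4)*39 = (-28*4*√10 + 4)*39 = (-112*√10 + 4)*39 = (4 - 112*√10)*39 = 156 - 4368*√10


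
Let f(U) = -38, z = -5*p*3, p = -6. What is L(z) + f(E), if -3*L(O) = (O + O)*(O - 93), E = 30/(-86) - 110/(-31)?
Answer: 142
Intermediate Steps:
E = 4265/1333 (E = 30*(-1/86) - 110*(-1/31) = -15/43 + 110/31 = 4265/1333 ≈ 3.1996)
z = 90 (z = -5*(-6)*3 = 30*3 = 90)
L(O) = -2*O*(-93 + O)/3 (L(O) = -(O + O)*(O - 93)/3 = -2*O*(-93 + O)/3)
L(z) + f(E) = (2/3)*90*(93 - 1*90) - 38 = (2/3)*90*(93 - 90) - 38 = (2/3)*90*3 - 38 = 180 - 38 = 142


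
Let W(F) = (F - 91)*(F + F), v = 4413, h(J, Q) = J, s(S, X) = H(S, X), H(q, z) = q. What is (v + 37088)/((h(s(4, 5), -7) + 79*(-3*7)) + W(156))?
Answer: 41501/18625 ≈ 2.2282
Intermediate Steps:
s(S, X) = S
W(F) = 2*F*(-91 + F) (W(F) = (-91 + F)*(2*F) = 2*F*(-91 + F))
(v + 37088)/((h(s(4, 5), -7) + 79*(-3*7)) + W(156)) = (4413 + 37088)/((4 + 79*(-3*7)) + 2*156*(-91 + 156)) = 41501/((4 + 79*(-21)) + 2*156*65) = 41501/((4 - 1659) + 20280) = 41501/(-1655 + 20280) = 41501/18625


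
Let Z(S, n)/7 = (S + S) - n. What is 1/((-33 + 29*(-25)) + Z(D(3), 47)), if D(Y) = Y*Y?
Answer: -1/961 ≈ -0.0010406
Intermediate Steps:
D(Y) = Y²
Z(S, n) = -7*n + 14*S (Z(S, n) = 7*((S + S) - n) = 7*(2*S - n) = 7*(-n + 2*S) = -7*n + 14*S)
1/((-33 + 29*(-25)) + Z(D(3), 47)) = 1/((-33 + 29*(-25)) + (-7*47 + 14*3²)) = 1/((-33 - 725) + (-329 + 14*9)) = 1/(-758 + (-329 + 126)) = 1/(-758 - 203) = 1/(-961) = -1/961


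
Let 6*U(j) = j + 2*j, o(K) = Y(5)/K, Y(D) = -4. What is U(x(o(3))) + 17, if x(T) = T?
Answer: 49/3 ≈ 16.333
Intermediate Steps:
o(K) = -4/K
U(j) = j/2 (U(j) = (j + 2*j)/6 = (3*j)/6 = j/2)
U(x(o(3))) + 17 = (-4/3)/2 + 17 = (-4*⅓)/2 + 17 = (½)*(-4/3) + 17 = -⅔ + 17 = 49/3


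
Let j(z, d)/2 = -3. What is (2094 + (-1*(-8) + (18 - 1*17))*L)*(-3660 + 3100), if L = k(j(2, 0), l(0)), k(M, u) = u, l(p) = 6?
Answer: -1202880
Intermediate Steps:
j(z, d) = -6 (j(z, d) = 2*(-3) = -6)
L = 6
(2094 + (-1*(-8) + (18 - 1*17))*L)*(-3660 + 3100) = (2094 + (-1*(-8) + (18 - 1*17))*6)*(-3660 + 3100) = (2094 + (8 + (18 - 17))*6)*(-560) = (2094 + (8 + 1)*6)*(-560) = (2094 + 9*6)*(-560) = (2094 + 54)*(-560) = 2148*(-560) = -1202880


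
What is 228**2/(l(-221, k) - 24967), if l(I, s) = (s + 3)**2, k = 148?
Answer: -24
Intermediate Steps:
l(I, s) = (3 + s)**2
228**2/(l(-221, k) - 24967) = 228**2/((3 + 148)**2 - 24967) = 51984/(151**2 - 24967) = 51984/(22801 - 24967) = 51984/(-2166) = 51984*(-1/2166) = -24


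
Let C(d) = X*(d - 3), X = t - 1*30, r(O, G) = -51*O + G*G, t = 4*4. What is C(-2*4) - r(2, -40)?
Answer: -1344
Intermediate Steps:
t = 16
r(O, G) = G**2 - 51*O (r(O, G) = -51*O + G**2 = G**2 - 51*O)
X = -14 (X = 16 - 1*30 = 16 - 30 = -14)
C(d) = 42 - 14*d (C(d) = -14*(d - 3) = -14*(-3 + d) = 42 - 14*d)
C(-2*4) - r(2, -40) = (42 - (-28)*4) - ((-40)**2 - 51*2) = (42 - 14*(-8)) - (1600 - 102) = (42 + 112) - 1*1498 = 154 - 1498 = -1344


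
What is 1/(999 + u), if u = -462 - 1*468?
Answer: 1/69 ≈ 0.014493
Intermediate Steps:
u = -930 (u = -462 - 468 = -930)
1/(999 + u) = 1/(999 - 930) = 1/69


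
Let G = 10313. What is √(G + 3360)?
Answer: 11*√113 ≈ 116.93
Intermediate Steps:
√(G + 3360) = √(10313 + 3360) = √13673 = 11*√113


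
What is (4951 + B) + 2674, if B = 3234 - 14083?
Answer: -3224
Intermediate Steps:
B = -10849
(4951 + B) + 2674 = (4951 - 10849) + 2674 = -5898 + 2674 = -3224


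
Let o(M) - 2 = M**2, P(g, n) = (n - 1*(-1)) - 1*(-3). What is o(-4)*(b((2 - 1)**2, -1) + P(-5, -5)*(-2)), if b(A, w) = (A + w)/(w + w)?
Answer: 36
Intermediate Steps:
b(A, w) = (A + w)/(2*w) (b(A, w) = (A + w)/((2*w)) = (A + w)*(1/(2*w)) = (A + w)/(2*w))
P(g, n) = 4 + n (P(g, n) = (n + 1) + 3 = (1 + n) + 3 = 4 + n)
o(M) = 2 + M**2
o(-4)*(b((2 - 1)**2, -1) + P(-5, -5)*(-2)) = (2 + (-4)**2)*((1/2)*((2 - 1)**2 - 1)/(-1) + (4 - 5)*(-2)) = (2 + 16)*((1/2)*(-1)*(1**2 - 1) - 1*(-2)) = 18*((1/2)*(-1)*(1 - 1) + 2) = 18*((1/2)*(-1)*0 + 2) = 18*(0 + 2) = 18*2 = 36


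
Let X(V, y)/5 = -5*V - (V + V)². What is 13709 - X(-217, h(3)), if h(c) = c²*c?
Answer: 950064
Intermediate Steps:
h(c) = c³
X(V, y) = -25*V - 20*V² (X(V, y) = 5*(-5*V - (V + V)²) = 5*(-5*V - (2*V)²) = 5*(-5*V - 4*V²) = -25*V - 20*V²)
13709 - X(-217, h(3)) = 13709 - (-5)*(-217)*(5 + 4*(-217)) = 13709 - (-5)*(-217)*(5 - 868) = 13709 - (-5)*(-217)*(-863) = 13709 - 1*(-936355) = 13709 + 936355 = 950064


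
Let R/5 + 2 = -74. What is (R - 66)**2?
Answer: 198916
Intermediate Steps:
R = -380 (R = -10 + 5*(-74) = -10 - 370 = -380)
(R - 66)**2 = (-380 - 66)**2 = (-446)**2 = 198916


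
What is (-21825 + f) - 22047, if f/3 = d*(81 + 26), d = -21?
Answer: -50613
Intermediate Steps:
f = -6741 (f = 3*(-21*(81 + 26)) = 3*(-21*107) = 3*(-2247) = -6741)
(-21825 + f) - 22047 = (-21825 - 6741) - 22047 = -28566 - 22047 = -50613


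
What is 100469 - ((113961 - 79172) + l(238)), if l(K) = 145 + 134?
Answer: 65401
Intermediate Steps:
l(K) = 279
100469 - ((113961 - 79172) + l(238)) = 100469 - ((113961 - 79172) + 279) = 100469 - (34789 + 279) = 100469 - 1*35068 = 100469 - 35068 = 65401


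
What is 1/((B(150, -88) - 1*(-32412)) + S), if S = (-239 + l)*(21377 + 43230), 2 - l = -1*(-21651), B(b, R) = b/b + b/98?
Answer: -49/69290194472 ≈ -7.0717e-10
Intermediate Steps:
B(b, R) = 1 + b/98 (B(b, R) = 1 + b*(1/98) = 1 + b/98)
l = -21649 (l = 2 - (-1)*(-21651) = 2 - 1*21651 = 2 - 21651 = -21649)
S = -1414118016 (S = (-239 - 21649)*(21377 + 43230) = -21888*64607 = -1414118016)
1/((B(150, -88) - 1*(-32412)) + S) = 1/(((1 + (1/98)*150) - 1*(-32412)) - 1414118016) = 1/(((1 + 75/49) + 32412) - 1414118016) = 1/((124/49 + 32412) - 1414118016) = 1/(1588312/49 - 1414118016) = 1/(-69290194472/49) = -49/69290194472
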